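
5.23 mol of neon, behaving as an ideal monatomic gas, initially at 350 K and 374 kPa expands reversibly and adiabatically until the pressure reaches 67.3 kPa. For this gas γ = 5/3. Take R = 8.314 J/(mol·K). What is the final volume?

V₁ = nRT₁/P₁ = 5.23×8.314×350/374 = 40.7 L.
Adiabatic: T₂/T₁ = (P₂/P₁)^((γ−1)/γ) ⇒ T₂ = 350×(0.180)^0.400 = 176 K; V₂ = 114 L.

114 L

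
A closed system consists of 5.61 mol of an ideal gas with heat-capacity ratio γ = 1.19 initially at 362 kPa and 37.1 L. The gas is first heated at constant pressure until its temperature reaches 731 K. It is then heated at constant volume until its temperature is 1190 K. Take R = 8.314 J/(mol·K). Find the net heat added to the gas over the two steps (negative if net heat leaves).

242000 J

T₁ = P₁V₁/(nR) = 362×37.1/(5.61×8.314) = 288 K.
Step 1 — Isobaric: P stays 362 kPa; V/T = const ⇒ T₂ = 731 K, V₂ = 94.2 L.
W = PΔV = 362×(94.2−37.1) kPa·L = 20700 J.
ΔU = nCvΔT = 5.61×43.8×(731−288) = 109000 J.
Q = ΔU + W = nCpΔT = 129000 J.
State after step 1: P = 362 kPa, V = 94.2 L, T = 731 K.
Step 2 — Isochoric: V stays 94.2 L; P/T = const ⇒ T₂ = 1190 K, P₂ = 589 kPa.
W = 0 (no volume change).
ΔU = nCvΔT = 5.61×43.8×(1190−731) = 113000 J.
Q = ΔU = 113000 J.
Net over both steps: W = 20700 J, Q = 242000 J, ΔU = 221000 J.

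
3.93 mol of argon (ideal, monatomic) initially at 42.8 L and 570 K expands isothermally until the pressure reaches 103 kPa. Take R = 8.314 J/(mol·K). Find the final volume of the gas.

181 L

P₁ = nRT₁/V₁ = 3.93×8.314×570/42.8 = 435 kPa.
Isothermal: T stays 570 K; PV = const ⇒ V₂ = 181 L, P₂ = 103 kPa.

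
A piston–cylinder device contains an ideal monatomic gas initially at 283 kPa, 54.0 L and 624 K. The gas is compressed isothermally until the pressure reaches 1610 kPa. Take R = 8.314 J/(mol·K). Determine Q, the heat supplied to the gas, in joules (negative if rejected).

n = P₁V₁/(RT₁) = 283×54.0/(8.314×624) = 2.95 mol.
Isothermal: T stays 624 K; PV = const ⇒ V₂ = 9.49 L, P₂ = 1610 kPa.
ΔU = 0 (ideal gas, T constant).
W = nRT ln(V₂/V₁) = 2.95×8.314×624×ln(0.176) = -26600 J.
Q = ΔU + W = -26600 J.

-26600 J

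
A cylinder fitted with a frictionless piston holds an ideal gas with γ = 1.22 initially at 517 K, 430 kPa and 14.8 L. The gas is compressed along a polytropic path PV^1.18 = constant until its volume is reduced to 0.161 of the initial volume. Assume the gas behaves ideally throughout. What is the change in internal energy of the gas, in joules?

11300 J

n = P₁V₁/(RT₁) = 430×14.8/(8.314×517) = 1.48 mol.
Polytropic n=1.18: T₂ = T₁(V₁/V₂)^(n−1) = 517×(6.21)^0.18 = 718 K; P₂ = P₁(V₁/V₂)^n = 3710 kPa.
For an ideal gas ΔU = nCvΔT with Cv = R/(γ−1) = 37.8 J/(mol·K).
ΔU = 1.48×37.8×(718−517) = 11300 J.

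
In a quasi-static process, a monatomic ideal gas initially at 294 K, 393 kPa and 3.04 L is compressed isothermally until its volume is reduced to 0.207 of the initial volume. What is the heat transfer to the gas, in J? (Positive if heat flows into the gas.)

-1880 J

n = P₁V₁/(RT₁) = 393×3.04/(8.314×294) = 0.489 mol.
Isothermal: T stays 294 K; PV = const ⇒ V₂ = 0.629 L, P₂ = 1900 kPa.
ΔU = 0 (ideal gas, T constant).
W = nRT ln(V₂/V₁) = 0.489×8.314×294×ln(0.207) = -1880 J.
Q = ΔU + W = -1880 J.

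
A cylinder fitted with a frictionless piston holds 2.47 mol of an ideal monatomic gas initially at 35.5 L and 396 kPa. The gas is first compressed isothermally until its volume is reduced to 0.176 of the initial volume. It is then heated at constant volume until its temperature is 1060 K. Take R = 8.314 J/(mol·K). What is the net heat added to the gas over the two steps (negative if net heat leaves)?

-12900 J

T₁ = P₁V₁/(nR) = 396×35.5/(2.47×8.314) = 685 K.
Step 1 — Isothermal: T stays 685 K; PV = const ⇒ V₂ = 6.25 L, P₂ = 2250 kPa.
ΔU = 0 (ideal gas, T constant).
W = nRT ln(V₂/V₁) = 2.47×8.314×685×ln(0.176) = -24400 J.
Q = ΔU + W = -24400 J.
State after step 1: P = 2250 kPa, V = 6.25 L, T = 685 K.
Step 2 — Isochoric: V stays 6.25 L; P/T = const ⇒ T₂ = 1060 K, P₂ = 3480 kPa.
W = 0 (no volume change).
ΔU = nCvΔT = 2.47×12.5×(1060−685) = 11600 J.
Q = ΔU = 11600 J.
Net over both steps: W = -24400 J, Q = -12900 J, ΔU = 11600 J.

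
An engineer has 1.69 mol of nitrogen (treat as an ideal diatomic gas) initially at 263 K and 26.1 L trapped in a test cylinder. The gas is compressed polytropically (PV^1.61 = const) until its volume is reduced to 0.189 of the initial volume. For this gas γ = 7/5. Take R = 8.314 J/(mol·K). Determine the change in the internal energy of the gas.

16300 J

P₁ = nRT₁/V₁ = 1.69×8.314×263/26.1 = 142 kPa.
Polytropic n=1.61: T₂ = T₁(V₁/V₂)^(n−1) = 263×(5.29)^0.61 = 727 K; P₂ = P₁(V₁/V₂)^n = 2070 kPa.
For an ideal gas ΔU = nCvΔT with Cv = (5/2)R = 20.8 J/(mol·K).
ΔU = 1.69×20.8×(727−263) = 16300 J.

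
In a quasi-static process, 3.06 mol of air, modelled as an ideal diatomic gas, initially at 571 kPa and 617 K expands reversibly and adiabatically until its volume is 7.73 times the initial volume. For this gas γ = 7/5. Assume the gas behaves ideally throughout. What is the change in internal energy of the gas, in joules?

V₁ = nRT₁/P₁ = 3.06×8.314×617/571 = 27.5 L.
Adiabatic: TV^(γ−1) = const ⇒ T₂ = 617×(0.129)^0.400 = 272 K; PV^γ = const ⇒ P₂ = 32.6 kPa.
For an ideal gas ΔU = nCvΔT with Cv = (5/2)R = 20.8 J/(mol·K).
ΔU = 3.06×20.8×(272−617) = -21900 J.

-21900 J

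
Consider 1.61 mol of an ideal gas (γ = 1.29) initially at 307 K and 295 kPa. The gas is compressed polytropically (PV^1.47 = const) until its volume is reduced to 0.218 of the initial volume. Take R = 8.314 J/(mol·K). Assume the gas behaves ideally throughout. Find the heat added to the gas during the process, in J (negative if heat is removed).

V₁ = nRT₁/P₁ = 1.61×8.314×307/295 = 13.9 L.
Polytropic n=1.47: T₂ = T₁(V₁/V₂)^(n−1) = 307×(4.59)^0.47 = 628 K; P₂ = P₁(V₁/V₂)^n = 2770 kPa.
W = (P₁V₁−P₂V₂)/(n−1) = (295×13.9−2770×3.04)/0.47 = -9150 J.
ΔU = nCvΔT = 1.61×28.7×(628−307) = 14800 J.
Q = ΔU + W = 5680 J.

5680 J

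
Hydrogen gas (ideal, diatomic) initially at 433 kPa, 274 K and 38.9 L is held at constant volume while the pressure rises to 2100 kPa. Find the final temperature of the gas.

Isochoric: V stays 38.9 L; P/T = const ⇒ T₂ = 1330 K, P₂ = 2100 kPa.

1330 K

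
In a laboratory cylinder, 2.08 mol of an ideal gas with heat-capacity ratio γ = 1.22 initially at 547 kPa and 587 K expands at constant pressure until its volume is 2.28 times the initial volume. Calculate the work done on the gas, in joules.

-13000 J

V₁ = nRT₁/P₁ = 2.08×8.314×587/547 = 18.6 L.
Isobaric: P stays 547 kPa; V/T = const ⇒ T₂ = 1340 K, V₂ = 42.3 L.
W = PΔV = 547×(42.3−18.6) kPa·L = 13000 J.
Work done on the gas = −W_by = -13000 J.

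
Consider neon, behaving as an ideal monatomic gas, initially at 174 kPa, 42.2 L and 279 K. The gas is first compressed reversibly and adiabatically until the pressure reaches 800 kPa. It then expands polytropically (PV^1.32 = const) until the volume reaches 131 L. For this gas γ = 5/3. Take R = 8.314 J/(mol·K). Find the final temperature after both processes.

267 K

n = P₁V₁/(RT₁) = 174×42.2/(8.314×279) = 3.17 mol.
Step 1 — Adiabatic: T₂/T₁ = (P₂/P₁)^((γ−1)/γ) ⇒ T₂ = 279×(4.60)^0.400 = 514 K; V₂ = 16.9 L.
ΔU = nCvΔT = 3.17×12.5×(514−279) = 9260 J.
Q = 0 for an adiabatic process, so W = −ΔU = -9260 J.
State after step 1: P = 800 kPa, V = 16.9 L, T = 514 K.
Step 2 — Polytropic n=1.32: T₂ = T₁(V₁/V₂)^(n−1) = 514×(0.129)^0.32 = 267 K; P₂ = P₁(V₁/V₂)^n = 53.6 kPa.
W = (P₁V₁−P₂V₂)/(n−1) = (800×16.9−53.6×131)/0.32 = 20300 J.
ΔU = nCvΔT = 3.17×12.5×(267−514) = -9750 J.
Q = ΔU + W = 10600 J.
Net over both steps: W = 11000 J, Q = 10600 J, ΔU = -486 J.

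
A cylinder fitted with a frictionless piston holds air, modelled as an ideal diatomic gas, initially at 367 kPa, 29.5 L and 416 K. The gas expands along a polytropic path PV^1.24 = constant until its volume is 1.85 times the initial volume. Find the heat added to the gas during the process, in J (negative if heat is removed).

2480 J

n = P₁V₁/(RT₁) = 367×29.5/(8.314×416) = 3.13 mol.
Polytropic n=1.24: T₂ = T₁(V₁/V₂)^(n−1) = 416×(0.541)^0.24 = 359 K; P₂ = P₁(V₁/V₂)^n = 171 kPa.
W = (P₁V₁−P₂V₂)/(n−1) = (367×29.5−171×54.6)/0.24 = 6190 J.
ΔU = nCvΔT = 3.13×20.8×(359−416) = -3720 J.
Q = ΔU + W = 2480 J.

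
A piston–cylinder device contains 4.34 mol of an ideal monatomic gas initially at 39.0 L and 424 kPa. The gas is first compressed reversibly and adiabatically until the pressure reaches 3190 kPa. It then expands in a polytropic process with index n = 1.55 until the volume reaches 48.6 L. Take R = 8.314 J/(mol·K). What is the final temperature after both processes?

468 K

T₁ = P₁V₁/(nR) = 424×39.0/(4.34×8.314) = 458 K.
Step 1 — Adiabatic: T₂/T₁ = (P₂/P₁)^((γ−1)/γ) ⇒ T₂ = 458×(7.52)^0.400 = 1030 K; V₂ = 11.6 L.
ΔU = nCvΔT = 4.34×12.5×(1030−458) = 30800 J.
Q = 0 for an adiabatic process, so W = −ΔU = -30800 J.
State after step 1: P = 3190 kPa, V = 11.6 L, T = 1030 K.
Step 2 — Polytropic n=1.55: T₂ = T₁(V₁/V₂)^(n−1) = 1030×(0.239)^0.55 = 468 K; P₂ = P₁(V₁/V₂)^n = 347 kPa.
W = (P₁V₁−P₂V₂)/(n−1) = (3190×11.6−347×48.6)/0.55 = 36700 J.
ΔU = nCvΔT = 4.34×12.5×(468−1030) = -30300 J.
Q = ΔU + W = 6430 J.
Net over both steps: W = 5920 J, Q = 6430 J, ΔU = 507 J.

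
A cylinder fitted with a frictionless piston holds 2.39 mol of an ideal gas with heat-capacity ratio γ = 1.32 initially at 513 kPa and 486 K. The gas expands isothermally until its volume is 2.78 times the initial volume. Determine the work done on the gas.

-9870 J

V₁ = nRT₁/P₁ = 2.39×8.314×486/513 = 18.8 L.
Isothermal: T stays 486 K; PV = const ⇒ V₂ = 52.3 L, P₂ = 185 kPa.
W = nRT ln(V₂/V₁) = 2.39×8.314×486×ln(2.78) = 9870 J.
Work done on the gas = −W_by = -9870 J.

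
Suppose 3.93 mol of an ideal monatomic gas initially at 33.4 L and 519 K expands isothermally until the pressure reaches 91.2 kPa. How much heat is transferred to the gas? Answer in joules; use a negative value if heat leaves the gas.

P₁ = nRT₁/V₁ = 3.93×8.314×519/33.4 = 508 kPa.
Isothermal: T stays 519 K; PV = const ⇒ V₂ = 186 L, P₂ = 91.2 kPa.
ΔU = 0 (ideal gas, T constant).
W = nRT ln(V₂/V₁) = 3.93×8.314×519×ln(5.57) = 29100 J.
Q = ΔU + W = 29100 J.

29100 J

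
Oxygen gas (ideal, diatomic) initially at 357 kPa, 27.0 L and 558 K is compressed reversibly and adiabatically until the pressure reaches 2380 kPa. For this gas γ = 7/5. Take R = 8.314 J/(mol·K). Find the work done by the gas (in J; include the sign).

n = P₁V₁/(RT₁) = 357×27.0/(8.314×558) = 2.08 mol.
Adiabatic: T₂/T₁ = (P₂/P₁)^((γ−1)/γ) ⇒ T₂ = 558×(6.67)^0.286 = 959 K; V₂ = 6.96 L.
ΔU = nCvΔT = 2.08×20.8×(959−558) = 17300 J.
Q = 0 for an adiabatic process, so W = −ΔU = -17300 J.

-17300 J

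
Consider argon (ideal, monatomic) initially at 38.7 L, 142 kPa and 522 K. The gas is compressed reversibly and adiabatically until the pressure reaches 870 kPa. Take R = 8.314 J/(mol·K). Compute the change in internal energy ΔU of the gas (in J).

8780 J

n = P₁V₁/(RT₁) = 142×38.7/(8.314×522) = 1.27 mol.
Adiabatic: T₂/T₁ = (P₂/P₁)^((γ−1)/γ) ⇒ T₂ = 522×(6.13)^0.400 = 1080 K; V₂ = 13.0 L.
For an ideal gas ΔU = nCvΔT with Cv = (3/2)R = 12.5 J/(mol·K).
ΔU = 1.27×12.5×(1080−522) = 8780 J.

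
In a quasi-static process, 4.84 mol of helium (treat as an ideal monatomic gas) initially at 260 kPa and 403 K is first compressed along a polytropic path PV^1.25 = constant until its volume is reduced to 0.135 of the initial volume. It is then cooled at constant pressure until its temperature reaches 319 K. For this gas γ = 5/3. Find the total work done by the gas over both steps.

V₁ = nRT₁/P₁ = 4.84×8.314×403/260 = 62.4 L.
Step 1 — Polytropic n=1.25: T₂ = T₁(V₁/V₂)^(n−1) = 403×(7.41)^0.25 = 665 K; P₂ = P₁(V₁/V₂)^n = 3180 kPa.
W = (P₁V₁−P₂V₂)/(n−1) = (260×62.4−3180×8.42)/0.25 = -42100 J.
ΔU = nCvΔT = 4.84×12.5×(665−403) = 15800 J.
Q = ΔU + W = -26300 J.
State after step 1: P = 3180 kPa, V = 8.42 L, T = 665 K.
Step 2 — Isobaric: P stays 3180 kPa; V/T = const ⇒ T₂ = 319 K, V₂ = 4.04 L.
W = PΔV = 3180×(4.04−8.42) kPa·L = -13900 J.
ΔU = nCvΔT = 4.84×12.5×(319−665) = -20900 J.
Q = ΔU + W = nCpΔT = -34800 J.
Net over both steps: W = -56100 J, Q = -61100 J, ΔU = -5070 J.

-56100 J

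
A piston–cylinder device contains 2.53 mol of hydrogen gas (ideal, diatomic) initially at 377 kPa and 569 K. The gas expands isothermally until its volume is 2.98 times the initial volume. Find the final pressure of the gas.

127 kPa

V₁ = nRT₁/P₁ = 2.53×8.314×569/377 = 31.7 L.
Isothermal: T stays 569 K; PV = const ⇒ V₂ = 94.6 L, P₂ = 127 kPa.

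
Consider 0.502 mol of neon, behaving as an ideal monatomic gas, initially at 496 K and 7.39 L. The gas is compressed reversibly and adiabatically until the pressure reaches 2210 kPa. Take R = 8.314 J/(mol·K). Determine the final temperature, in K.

1130 K

P₁ = nRT₁/V₁ = 0.502×8.314×496/7.39 = 280 kPa.
Adiabatic: T₂/T₁ = (P₂/P₁)^((γ−1)/γ) ⇒ T₂ = 496×(7.89)^0.400 = 1130 K; V₂ = 2.14 L.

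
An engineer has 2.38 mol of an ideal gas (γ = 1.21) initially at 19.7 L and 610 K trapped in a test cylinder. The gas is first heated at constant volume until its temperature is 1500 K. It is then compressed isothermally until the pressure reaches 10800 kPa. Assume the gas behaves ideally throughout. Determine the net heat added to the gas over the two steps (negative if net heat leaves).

25400 J

P₁ = nRT₁/V₁ = 2.38×8.314×610/19.7 = 613 kPa.
Step 1 — Isochoric: V stays 19.7 L; P/T = const ⇒ T₂ = 1500 K, P₂ = 1510 kPa.
W = 0 (no volume change).
ΔU = nCvΔT = 2.38×39.6×(1500−610) = 83900 J.
Q = ΔU = 83900 J.
State after step 1: P = 1510 kPa, V = 19.7 L, T = 1500 K.
Step 2 — Isothermal: T stays 1500 K; PV = const ⇒ V₂ = 2.75 L, P₂ = 10800 kPa.
ΔU = 0 (ideal gas, T constant).
W = nRT ln(V₂/V₁) = 2.38×8.314×1500×ln(0.140) = -58500 J.
Q = ΔU + W = -58500 J.
Net over both steps: W = -58500 J, Q = 25400 J, ΔU = 83900 J.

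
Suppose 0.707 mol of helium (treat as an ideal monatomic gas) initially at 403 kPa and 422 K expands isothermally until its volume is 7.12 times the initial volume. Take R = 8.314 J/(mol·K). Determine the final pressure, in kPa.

V₁ = nRT₁/P₁ = 0.707×8.314×422/403 = 6.16 L.
Isothermal: T stays 422 K; PV = const ⇒ V₂ = 43.8 L, P₂ = 56.6 kPa.

56.6 kPa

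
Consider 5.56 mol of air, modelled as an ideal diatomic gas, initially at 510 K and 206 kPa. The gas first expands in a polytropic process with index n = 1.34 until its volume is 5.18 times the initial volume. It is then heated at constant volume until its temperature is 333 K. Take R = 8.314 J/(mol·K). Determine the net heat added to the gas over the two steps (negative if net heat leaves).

9250 J

V₁ = nRT₁/P₁ = 5.56×8.314×510/206 = 114 L.
Step 1 — Polytropic n=1.34: T₂ = T₁(V₁/V₂)^(n−1) = 510×(0.193)^0.34 = 292 K; P₂ = P₁(V₁/V₂)^n = 22.7 kPa.
W = (P₁V₁−P₂V₂)/(n−1) = (206×114−22.7×593)/0.34 = 29700 J.
ΔU = nCvΔT = 5.56×20.8×(292−510) = -25200 J.
Q = ΔU + W = 4460 J.
State after step 1: P = 22.7 kPa, V = 593 L, T = 292 K.
Step 2 — Isochoric: V stays 593 L; P/T = const ⇒ T₂ = 333 K, P₂ = 26.0 kPa.
W = 0 (no volume change).
ΔU = nCvΔT = 5.56×20.8×(333−292) = 4790 J.
Q = ΔU = 4790 J.
Net over both steps: W = 29700 J, Q = 9250 J, ΔU = -20500 J.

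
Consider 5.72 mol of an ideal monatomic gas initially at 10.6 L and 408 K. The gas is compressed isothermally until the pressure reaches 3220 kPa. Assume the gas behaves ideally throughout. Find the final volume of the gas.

6.03 L

P₁ = nRT₁/V₁ = 5.72×8.314×408/10.6 = 1830 kPa.
Isothermal: T stays 408 K; PV = const ⇒ V₂ = 6.03 L, P₂ = 3220 kPa.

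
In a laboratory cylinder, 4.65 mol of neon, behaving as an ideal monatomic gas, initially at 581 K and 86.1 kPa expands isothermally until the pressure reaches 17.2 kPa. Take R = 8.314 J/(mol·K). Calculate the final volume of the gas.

1310 L

V₁ = nRT₁/P₁ = 4.65×8.314×581/86.1 = 261 L.
Isothermal: T stays 581 K; PV = const ⇒ V₂ = 1310 L, P₂ = 17.2 kPa.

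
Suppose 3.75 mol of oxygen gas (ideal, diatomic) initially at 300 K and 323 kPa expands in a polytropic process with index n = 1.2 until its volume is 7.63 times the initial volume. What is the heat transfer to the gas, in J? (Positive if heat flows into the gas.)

7810 J

V₁ = nRT₁/P₁ = 3.75×8.314×300/323 = 29.0 L.
Polytropic n=1.2: T₂ = T₁(V₁/V₂)^(n−1) = 300×(0.131)^0.20 = 200 K; P₂ = P₁(V₁/V₂)^n = 28.2 kPa.
W = (P₁V₁−P₂V₂)/(n−1) = (323×29.0−28.2×221)/0.20 = 15600 J.
ΔU = nCvΔT = 3.75×20.8×(200−300) = -7810 J.
Q = ΔU + W = 7810 J.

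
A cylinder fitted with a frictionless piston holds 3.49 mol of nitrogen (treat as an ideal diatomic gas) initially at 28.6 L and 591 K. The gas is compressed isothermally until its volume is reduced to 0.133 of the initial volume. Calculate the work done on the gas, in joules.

34600 J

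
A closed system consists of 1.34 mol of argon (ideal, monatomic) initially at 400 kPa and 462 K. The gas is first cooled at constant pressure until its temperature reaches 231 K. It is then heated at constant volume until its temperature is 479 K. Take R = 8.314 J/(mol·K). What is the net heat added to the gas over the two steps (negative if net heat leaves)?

-2290 J

V₁ = nRT₁/P₁ = 1.34×8.314×462/400 = 12.9 L.
Step 1 — Isobaric: P stays 400 kPa; V/T = const ⇒ T₂ = 231 K, V₂ = 6.43 L.
W = PΔV = 400×(6.43−12.9) kPa·L = -2570 J.
ΔU = nCvΔT = 1.34×12.5×(231−462) = -3860 J.
Q = ΔU + W = nCpΔT = -6430 J.
State after step 1: P = 400 kPa, V = 6.43 L, T = 231 K.
Step 2 — Isochoric: V stays 6.43 L; P/T = const ⇒ T₂ = 479 K, P₂ = 829 kPa.
W = 0 (no volume change).
ΔU = nCvΔT = 1.34×12.5×(479−231) = 4140 J.
Q = ΔU = 4140 J.
Net over both steps: W = -2570 J, Q = -2290 J, ΔU = 284 J.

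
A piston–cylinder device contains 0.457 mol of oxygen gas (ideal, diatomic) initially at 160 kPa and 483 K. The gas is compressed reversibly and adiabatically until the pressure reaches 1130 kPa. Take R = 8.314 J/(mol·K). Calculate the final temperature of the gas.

844 K

V₁ = nRT₁/P₁ = 0.457×8.314×483/160 = 11.5 L.
Adiabatic: T₂/T₁ = (P₂/P₁)^((γ−1)/γ) ⇒ T₂ = 483×(7.06)^0.286 = 844 K; V₂ = 2.84 L.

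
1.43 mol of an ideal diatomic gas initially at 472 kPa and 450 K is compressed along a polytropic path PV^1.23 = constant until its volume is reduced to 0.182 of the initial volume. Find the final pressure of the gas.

3840 kPa

V₁ = nRT₁/P₁ = 1.43×8.314×450/472 = 11.3 L.
Polytropic n=1.23: T₂ = T₁(V₁/V₂)^(n−1) = 450×(5.49)^0.23 = 666 K; P₂ = P₁(V₁/V₂)^n = 3840 kPa.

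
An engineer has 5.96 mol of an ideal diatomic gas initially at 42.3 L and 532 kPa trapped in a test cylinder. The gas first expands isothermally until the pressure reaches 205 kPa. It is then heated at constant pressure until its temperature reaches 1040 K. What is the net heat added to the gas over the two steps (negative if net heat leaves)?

123000 J

T₁ = P₁V₁/(nR) = 532×42.3/(5.96×8.314) = 454 K.
Step 1 — Isothermal: T stays 454 K; PV = const ⇒ V₂ = 110 L, P₂ = 205 kPa.
ΔU = 0 (ideal gas, T constant).
W = nRT ln(V₂/V₁) = 5.96×8.314×454×ln(2.60) = 21500 J.
Q = ΔU + W = 21500 J.
State after step 1: P = 205 kPa, V = 110 L, T = 454 K.
Step 2 — Isobaric: P stays 205 kPa; V/T = const ⇒ T₂ = 1040 K, V₂ = 251 L.
W = PΔV = 205×(251−110) kPa·L = 29000 J.
ΔU = nCvΔT = 5.96×20.8×(1040−454) = 72600 J.
Q = ΔU + W = nCpΔT = 102000 J.
Net over both steps: W = 50500 J, Q = 123000 J, ΔU = 72600 J.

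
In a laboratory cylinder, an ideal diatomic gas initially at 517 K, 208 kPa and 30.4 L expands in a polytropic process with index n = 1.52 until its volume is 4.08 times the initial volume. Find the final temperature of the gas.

Polytropic n=1.52: T₂ = T₁(V₁/V₂)^(n−1) = 517×(0.245)^0.52 = 249 K; P₂ = P₁(V₁/V₂)^n = 24.5 kPa.

249 K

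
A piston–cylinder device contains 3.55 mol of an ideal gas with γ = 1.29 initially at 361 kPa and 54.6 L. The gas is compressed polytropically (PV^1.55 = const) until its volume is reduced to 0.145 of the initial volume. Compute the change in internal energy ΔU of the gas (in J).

T₁ = P₁V₁/(nR) = 361×54.6/(3.55×8.314) = 668 K.
Polytropic n=1.55: T₂ = T₁(V₁/V₂)^(n−1) = 668×(6.90)^0.55 = 1930 K; P₂ = P₁(V₁/V₂)^n = 7200 kPa.
For an ideal gas ΔU = nCvΔT with Cv = R/(γ−1) = 28.7 J/(mol·K).
ΔU = 3.55×28.7×(1930−668) = 129000 J.

129000 J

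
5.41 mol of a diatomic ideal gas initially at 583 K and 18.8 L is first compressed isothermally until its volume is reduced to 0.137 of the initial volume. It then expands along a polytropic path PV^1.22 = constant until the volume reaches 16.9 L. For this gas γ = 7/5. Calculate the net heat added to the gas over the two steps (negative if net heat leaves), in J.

-33900 J

P₁ = nRT₁/V₁ = 5.41×8.314×583/18.8 = 1390 kPa.
Step 1 — Isothermal: T stays 583 K; PV = const ⇒ V₂ = 2.58 L, P₂ = 10200 kPa.
ΔU = 0 (ideal gas, T constant).
W = nRT ln(V₂/V₁) = 5.41×8.314×583×ln(0.137) = -52100 J.
Q = ΔU + W = -52100 J.
State after step 1: P = 10200 kPa, V = 2.58 L, T = 583 K.
Step 2 — Polytropic n=1.22: T₂ = T₁(V₁/V₂)^(n−1) = 583×(0.152)^0.22 = 385 K; P₂ = P₁(V₁/V₂)^n = 1030 kPa.
W = (P₁V₁−P₂V₂)/(n−1) = (10200×2.58−1030×16.9)/0.22 = 40400 J.
ΔU = nCvΔT = 5.41×20.8×(385−583) = -22200 J.
Q = ΔU + W = 18200 J.
Net over both steps: W = -11700 J, Q = -33900 J, ΔU = -22200 J.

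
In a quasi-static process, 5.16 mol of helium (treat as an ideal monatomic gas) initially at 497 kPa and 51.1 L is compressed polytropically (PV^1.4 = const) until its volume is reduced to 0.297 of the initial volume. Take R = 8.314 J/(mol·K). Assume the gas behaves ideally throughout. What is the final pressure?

T₁ = P₁V₁/(nR) = 497×51.1/(5.16×8.314) = 592 K.
Polytropic n=1.4: T₂ = T₁(V₁/V₂)^(n−1) = 592×(3.37)^0.40 = 962 K; P₂ = P₁(V₁/V₂)^n = 2720 kPa.

2720 kPa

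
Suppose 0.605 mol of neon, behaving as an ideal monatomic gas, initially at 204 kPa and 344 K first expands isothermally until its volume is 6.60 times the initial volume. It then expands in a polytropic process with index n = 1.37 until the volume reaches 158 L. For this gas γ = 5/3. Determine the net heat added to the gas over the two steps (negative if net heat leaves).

3930 J

V₁ = nRT₁/P₁ = 0.605×8.314×344/204 = 8.48 L.
Step 1 — Isothermal: T stays 344 K; PV = const ⇒ V₂ = 56.0 L, P₂ = 30.9 kPa.
ΔU = 0 (ideal gas, T constant).
W = nRT ln(V₂/V₁) = 0.605×8.314×344×ln(6.60) = 3270 J.
Q = ΔU + W = 3270 J.
State after step 1: P = 30.9 kPa, V = 56.0 L, T = 344 K.
Step 2 — Polytropic n=1.37: T₂ = T₁(V₁/V₂)^(n−1) = 344×(0.354)^0.37 = 234 K; P₂ = P₁(V₁/V₂)^n = 7.46 kPa.
W = (P₁V₁−P₂V₂)/(n−1) = (30.9×56.0−7.46×158)/0.37 = 1490 J.
ΔU = nCvΔT = 0.605×12.5×(234−344) = -827 J.
Q = ΔU + W = 663 J.
Net over both steps: W = 4760 J, Q = 3930 J, ΔU = -827 J.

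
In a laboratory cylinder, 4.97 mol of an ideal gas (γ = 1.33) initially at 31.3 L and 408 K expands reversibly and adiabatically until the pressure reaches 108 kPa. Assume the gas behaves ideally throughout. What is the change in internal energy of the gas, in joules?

P₁ = nRT₁/V₁ = 4.97×8.314×408/31.3 = 539 kPa.
Adiabatic: T₂/T₁ = (P₂/P₁)^((γ−1)/γ) ⇒ T₂ = 408×(0.201)^0.248 = 274 K; V₂ = 105 L.
For an ideal gas ΔU = nCvΔT with Cv = R/(γ−1) = 25.2 J/(mol·K).
ΔU = 4.97×25.2×(274−408) = -16800 J.

-16800 J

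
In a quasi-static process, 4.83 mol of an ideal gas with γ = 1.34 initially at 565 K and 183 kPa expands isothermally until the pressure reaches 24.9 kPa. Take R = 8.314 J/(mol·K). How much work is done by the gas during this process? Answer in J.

V₁ = nRT₁/P₁ = 4.83×8.314×565/183 = 124 L.
Isothermal: T stays 565 K; PV = const ⇒ V₂ = 911 L, P₂ = 24.9 kPa.
W = nRT ln(V₂/V₁) = 4.83×8.314×565×ln(7.35) = 45300 J.

45300 J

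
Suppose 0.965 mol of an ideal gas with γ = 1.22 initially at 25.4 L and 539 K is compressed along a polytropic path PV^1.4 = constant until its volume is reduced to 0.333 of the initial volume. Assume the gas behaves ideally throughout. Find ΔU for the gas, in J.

10900 J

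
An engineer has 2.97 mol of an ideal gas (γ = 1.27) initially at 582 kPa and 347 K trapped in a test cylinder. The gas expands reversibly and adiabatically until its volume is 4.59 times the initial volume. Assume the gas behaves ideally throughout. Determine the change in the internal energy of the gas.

V₁ = nRT₁/P₁ = 2.97×8.314×347/582 = 14.7 L.
Adiabatic: TV^(γ−1) = const ⇒ T₂ = 347×(0.218)^0.270 = 230 K; PV^γ = const ⇒ P₂ = 84.0 kPa.
For an ideal gas ΔU = nCvΔT with Cv = R/(γ−1) = 30.8 J/(mol·K).
ΔU = 2.97×30.8×(230−347) = -10700 J.

-10700 J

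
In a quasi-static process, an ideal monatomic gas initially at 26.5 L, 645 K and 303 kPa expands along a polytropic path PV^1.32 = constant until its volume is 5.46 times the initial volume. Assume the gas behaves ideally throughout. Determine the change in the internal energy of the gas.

n = P₁V₁/(RT₁) = 303×26.5/(8.314×645) = 1.50 mol.
Polytropic n=1.32: T₂ = T₁(V₁/V₂)^(n−1) = 645×(0.183)^0.32 = 375 K; P₂ = P₁(V₁/V₂)^n = 32.2 kPa.
For an ideal gas ΔU = nCvΔT with Cv = (3/2)R = 12.5 J/(mol·K).
ΔU = 1.50×12.5×(375−645) = -5050 J.

-5050 J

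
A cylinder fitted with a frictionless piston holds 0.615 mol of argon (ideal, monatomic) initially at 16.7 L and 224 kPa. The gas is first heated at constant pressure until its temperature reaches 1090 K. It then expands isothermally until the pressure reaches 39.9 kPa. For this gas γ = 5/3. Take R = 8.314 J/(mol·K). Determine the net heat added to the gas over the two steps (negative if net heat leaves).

T₁ = P₁V₁/(nR) = 224×16.7/(0.615×8.314) = 732 K.
Step 1 — Isobaric: P stays 224 kPa; V/T = const ⇒ T₂ = 1090 K, V₂ = 24.9 L.
W = PΔV = 224×(24.9−16.7) kPa·L = 1830 J.
ΔU = nCvΔT = 0.615×12.5×(1090−732) = 2750 J.
Q = ΔU + W = nCpΔT = 4580 J.
State after step 1: P = 224 kPa, V = 24.9 L, T = 1090 K.
Step 2 — Isothermal: T stays 1090 K; PV = const ⇒ V₂ = 140 L, P₂ = 39.9 kPa.
ΔU = 0 (ideal gas, T constant).
W = nRT ln(V₂/V₁) = 0.615×8.314×1090×ln(5.61) = 9620 J.
Q = ΔU + W = 9620 J.
Net over both steps: W = 11400 J, Q = 14200 J, ΔU = 2750 J.

14200 J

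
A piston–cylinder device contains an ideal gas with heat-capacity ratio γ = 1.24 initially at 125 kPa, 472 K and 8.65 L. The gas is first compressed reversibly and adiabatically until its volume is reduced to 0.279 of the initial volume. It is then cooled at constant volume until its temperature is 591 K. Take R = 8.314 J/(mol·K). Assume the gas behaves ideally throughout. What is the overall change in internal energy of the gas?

n = P₁V₁/(RT₁) = 125×8.65/(8.314×472) = 0.276 mol.
Step 1 — Adiabatic: TV^(γ−1) = const ⇒ T₂ = 472×(3.58)^0.240 = 641 K; PV^γ = const ⇒ P₂ = 609 kPa.
ΔU = nCvΔT = 0.276×34.6×(641−472) = 1620 J.
Q = 0 for an adiabatic process, so W = −ΔU = -1620 J.
State after step 1: P = 609 kPa, V = 2.41 L, T = 641 K.
Step 2 — Isochoric: V stays 2.41 L; P/T = const ⇒ T₂ = 591 K, P₂ = 561 kPa.
W = 0 (no volume change).
ΔU = nCvΔT = 0.276×34.6×(591−641) = -479 J.
Q = ΔU = -479 J.
Net over both steps: W = -1620 J, Q = -479 J, ΔU = 1140 J.

1140 J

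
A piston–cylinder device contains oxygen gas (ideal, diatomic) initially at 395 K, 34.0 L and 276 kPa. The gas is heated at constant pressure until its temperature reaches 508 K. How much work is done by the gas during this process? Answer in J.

2680 J

n = P₁V₁/(RT₁) = 276×34.0/(8.314×395) = 2.86 mol.
Isobaric: P stays 276 kPa; V/T = const ⇒ T₂ = 508 K, V₂ = 43.7 L.
W = PΔV = 276×(43.7−34.0) kPa·L = 2680 J.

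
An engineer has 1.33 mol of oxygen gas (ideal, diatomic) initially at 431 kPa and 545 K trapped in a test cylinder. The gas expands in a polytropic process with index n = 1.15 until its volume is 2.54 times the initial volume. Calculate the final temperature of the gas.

V₁ = nRT₁/P₁ = 1.33×8.314×545/431 = 14.0 L.
Polytropic n=1.15: T₂ = T₁(V₁/V₂)^(n−1) = 545×(0.394)^0.15 = 474 K; P₂ = P₁(V₁/V₂)^n = 148 kPa.

474 K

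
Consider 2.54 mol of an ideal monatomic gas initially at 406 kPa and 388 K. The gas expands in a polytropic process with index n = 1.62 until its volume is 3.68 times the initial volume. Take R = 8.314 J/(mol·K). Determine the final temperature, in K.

173 K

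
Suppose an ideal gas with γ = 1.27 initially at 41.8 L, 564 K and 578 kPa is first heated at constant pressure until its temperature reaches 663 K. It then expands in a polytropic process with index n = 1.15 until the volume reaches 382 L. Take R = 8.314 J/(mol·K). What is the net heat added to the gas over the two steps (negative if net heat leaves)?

42200 J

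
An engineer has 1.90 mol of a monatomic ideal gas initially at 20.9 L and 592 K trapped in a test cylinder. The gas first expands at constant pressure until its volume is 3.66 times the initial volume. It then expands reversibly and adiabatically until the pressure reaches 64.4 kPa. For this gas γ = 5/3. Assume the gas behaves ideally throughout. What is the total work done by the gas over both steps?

52600 J

P₁ = nRT₁/V₁ = 1.90×8.314×592/20.9 = 447 kPa.
Step 1 — Isobaric: P stays 447 kPa; V/T = const ⇒ T₂ = 2170 K, V₂ = 76.5 L.
W = PΔV = 447×(76.5−20.9) kPa·L = 24900 J.
ΔU = nCvΔT = 1.90×12.5×(2170−592) = 37300 J.
Q = ΔU + W = nCpΔT = 62200 J.
State after step 1: P = 447 kPa, V = 76.5 L, T = 2170 K.
Step 2 — Adiabatic: T₂/T₁ = (P₂/P₁)^((γ−1)/γ) ⇒ T₂ = 2170×(0.144)^0.400 = 998 K; V₂ = 245 L.
ΔU = nCvΔT = 1.90×12.5×(998−2170) = -27700 J.
Q = 0 for an adiabatic process, so W = −ΔU = 27700 J.
Net over both steps: W = 52600 J, Q = 62200 J, ΔU = 9620 J.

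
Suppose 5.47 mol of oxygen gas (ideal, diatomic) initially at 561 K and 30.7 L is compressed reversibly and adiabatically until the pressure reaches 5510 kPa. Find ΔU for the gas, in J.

45700 J

P₁ = nRT₁/V₁ = 5.47×8.314×561/30.7 = 831 kPa.
Adiabatic: T₂/T₁ = (P₂/P₁)^((γ−1)/γ) ⇒ T₂ = 561×(6.63)^0.286 = 963 K; V₂ = 7.95 L.
For an ideal gas ΔU = nCvΔT with Cv = (5/2)R = 20.8 J/(mol·K).
ΔU = 5.47×20.8×(963−561) = 45700 J.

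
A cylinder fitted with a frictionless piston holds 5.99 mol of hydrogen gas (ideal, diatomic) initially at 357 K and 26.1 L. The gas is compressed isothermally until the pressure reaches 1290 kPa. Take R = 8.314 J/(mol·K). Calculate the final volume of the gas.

13.8 L

P₁ = nRT₁/V₁ = 5.99×8.314×357/26.1 = 681 kPa.
Isothermal: T stays 357 K; PV = const ⇒ V₂ = 13.8 L, P₂ = 1290 kPa.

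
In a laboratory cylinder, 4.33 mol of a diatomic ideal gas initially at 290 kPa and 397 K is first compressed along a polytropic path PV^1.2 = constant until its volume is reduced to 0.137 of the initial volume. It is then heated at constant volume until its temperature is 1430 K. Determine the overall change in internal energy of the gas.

93000 J

V₁ = nRT₁/P₁ = 4.33×8.314×397/290 = 49.3 L.
Step 1 — Polytropic n=1.2: T₂ = T₁(V₁/V₂)^(n−1) = 397×(7.30)^0.20 = 591 K; P₂ = P₁(V₁/V₂)^n = 3150 kPa.
W = (P₁V₁−P₂V₂)/(n−1) = (290×49.3−3150×6.75)/0.20 = -34900 J.
ΔU = nCvΔT = 4.33×20.8×(591−397) = 17400 J.
Q = ΔU + W = -17400 J.
State after step 1: P = 3150 kPa, V = 6.75 L, T = 591 K.
Step 2 — Isochoric: V stays 6.75 L; P/T = const ⇒ T₂ = 1430 K, P₂ = 7620 kPa.
W = 0 (no volume change).
ΔU = nCvΔT = 4.33×20.8×(1430−591) = 75500 J.
Q = ΔU = 75500 J.
Net over both steps: W = -34900 J, Q = 58100 J, ΔU = 93000 J.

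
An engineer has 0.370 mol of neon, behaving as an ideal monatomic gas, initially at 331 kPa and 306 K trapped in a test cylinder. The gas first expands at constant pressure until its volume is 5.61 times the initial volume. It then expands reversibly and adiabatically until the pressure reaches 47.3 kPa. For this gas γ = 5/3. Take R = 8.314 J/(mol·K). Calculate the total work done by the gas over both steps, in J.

8620 J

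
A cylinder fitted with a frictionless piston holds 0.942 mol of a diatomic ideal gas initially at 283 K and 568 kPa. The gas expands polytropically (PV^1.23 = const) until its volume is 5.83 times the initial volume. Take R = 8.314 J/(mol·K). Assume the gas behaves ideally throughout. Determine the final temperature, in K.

189 K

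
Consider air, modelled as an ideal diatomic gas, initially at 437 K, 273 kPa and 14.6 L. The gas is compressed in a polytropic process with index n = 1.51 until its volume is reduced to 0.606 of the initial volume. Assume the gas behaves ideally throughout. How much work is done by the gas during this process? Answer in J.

-2270 J

n = P₁V₁/(RT₁) = 273×14.6/(8.314×437) = 1.10 mol.
Polytropic n=1.51: T₂ = T₁(V₁/V₂)^(n−1) = 437×(1.65)^0.51 = 564 K; P₂ = P₁(V₁/V₂)^n = 582 kPa.
W = (P₁V₁−P₂V₂)/(n−1) = (273×14.6−582×8.85)/0.51 = -2270 J.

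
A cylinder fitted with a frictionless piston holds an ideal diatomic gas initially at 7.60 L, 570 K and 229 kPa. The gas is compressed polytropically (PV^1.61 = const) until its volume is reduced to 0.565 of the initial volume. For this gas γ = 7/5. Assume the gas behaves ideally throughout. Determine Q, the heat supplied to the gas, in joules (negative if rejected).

624 J

n = P₁V₁/(RT₁) = 229×7.60/(8.314×570) = 0.367 mol.
Polytropic n=1.61: T₂ = T₁(V₁/V₂)^(n−1) = 570×(1.77)^0.61 = 807 K; P₂ = P₁(V₁/V₂)^n = 574 kPa.
W = (P₁V₁−P₂V₂)/(n−1) = (229×7.60−574×4.29)/0.61 = -1190 J.
ΔU = nCvΔT = 0.367×20.8×(807−570) = 1810 J.
Q = ΔU + W = 624 J.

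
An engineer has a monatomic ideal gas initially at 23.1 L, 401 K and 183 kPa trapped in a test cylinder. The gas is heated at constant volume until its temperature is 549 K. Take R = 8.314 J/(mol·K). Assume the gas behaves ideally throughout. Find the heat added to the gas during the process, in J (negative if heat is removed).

2340 J

n = P₁V₁/(RT₁) = 183×23.1/(8.314×401) = 1.27 mol.
Isochoric: V stays 23.1 L; P/T = const ⇒ T₂ = 549 K, P₂ = 251 kPa.
W = 0 (no volume change).
ΔU = nCvΔT = 1.27×12.5×(549−401) = 2340 J.
Q = ΔU = 2340 J.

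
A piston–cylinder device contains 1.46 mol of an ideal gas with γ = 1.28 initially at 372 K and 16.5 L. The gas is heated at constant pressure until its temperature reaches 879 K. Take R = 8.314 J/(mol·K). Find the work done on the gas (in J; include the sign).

-6150 J

P₁ = nRT₁/V₁ = 1.46×8.314×372/16.5 = 274 kPa.
Isobaric: P stays 274 kPa; V/T = const ⇒ T₂ = 879 K, V₂ = 39.0 L.
W = PΔV = 274×(39.0−16.5) kPa·L = 6150 J.
Work done on the gas = −W_by = -6150 J.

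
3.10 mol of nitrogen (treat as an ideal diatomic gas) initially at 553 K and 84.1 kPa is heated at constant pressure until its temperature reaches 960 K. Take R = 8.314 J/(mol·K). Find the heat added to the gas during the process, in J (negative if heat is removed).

36700 J

V₁ = nRT₁/P₁ = 3.10×8.314×553/84.1 = 169 L.
Isobaric: P stays 84.1 kPa; V/T = const ⇒ T₂ = 960 K, V₂ = 294 L.
W = PΔV = 84.1×(294−169) kPa·L = 10500 J.
ΔU = nCvΔT = 3.10×20.8×(960−553) = 26200 J.
Q = ΔU + W = nCpΔT = 36700 J.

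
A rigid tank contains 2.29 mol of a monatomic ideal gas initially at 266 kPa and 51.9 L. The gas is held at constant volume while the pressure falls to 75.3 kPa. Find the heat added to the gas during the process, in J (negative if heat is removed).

T₁ = P₁V₁/(nR) = 266×51.9/(2.29×8.314) = 725 K.
Isochoric: V stays 51.9 L; P/T = const ⇒ T₂ = 205 K, P₂ = 75.3 kPa.
W = 0 (no volume change).
ΔU = nCvΔT = 2.29×12.5×(205−725) = -14800 J.
Q = ΔU = -14800 J.

-14800 J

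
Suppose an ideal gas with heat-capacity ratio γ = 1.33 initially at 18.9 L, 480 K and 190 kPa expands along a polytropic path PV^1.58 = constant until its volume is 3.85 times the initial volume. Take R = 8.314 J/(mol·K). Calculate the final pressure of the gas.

Polytropic n=1.58: T₂ = T₁(V₁/V₂)^(n−1) = 480×(0.260)^0.58 = 220 K; P₂ = P₁(V₁/V₂)^n = 22.6 kPa.

22.6 kPa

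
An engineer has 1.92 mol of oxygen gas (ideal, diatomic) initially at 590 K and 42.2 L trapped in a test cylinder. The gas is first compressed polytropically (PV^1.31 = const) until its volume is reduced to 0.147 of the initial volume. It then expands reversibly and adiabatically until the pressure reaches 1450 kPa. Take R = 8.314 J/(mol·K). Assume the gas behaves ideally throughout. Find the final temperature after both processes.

890 K

P₁ = nRT₁/V₁ = 1.92×8.314×590/42.2 = 223 kPa.
Step 1 — Polytropic n=1.31: T₂ = T₁(V₁/V₂)^(n−1) = 590×(6.80)^0.31 = 1070 K; P₂ = P₁(V₁/V₂)^n = 2750 kPa.
W = (P₁V₁−P₂V₂)/(n−1) = (223×42.2−2750×6.20)/0.31 = -24700 J.
ΔU = nCvΔT = 1.92×20.8×(1070−590) = 19100 J.
Q = ΔU + W = -5550 J.
State after step 1: P = 2750 kPa, V = 6.20 L, T = 1070 K.
Step 2 — Adiabatic: T₂/T₁ = (P₂/P₁)^((γ−1)/γ) ⇒ T₂ = 1070×(0.527)^0.286 = 890 K; V₂ = 9.80 L.
ΔU = nCvΔT = 1.92×20.8×(890−1070) = -7130 J.
Q = 0 for an adiabatic process, so W = −ΔU = 7130 J.
Net over both steps: W = -17500 J, Q = -5550 J, ΔU = 12000 J.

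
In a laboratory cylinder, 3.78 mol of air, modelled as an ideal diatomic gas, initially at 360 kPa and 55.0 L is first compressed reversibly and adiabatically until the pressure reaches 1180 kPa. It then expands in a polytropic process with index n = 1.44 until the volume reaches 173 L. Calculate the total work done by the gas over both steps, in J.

T₁ = P₁V₁/(nR) = 360×55.0/(3.78×8.314) = 630 K.
Step 1 — Adiabatic: T₂/T₁ = (P₂/P₁)^((γ−1)/γ) ⇒ T₂ = 630×(3.28)^0.286 = 884 K; V₂ = 23.6 L.
ΔU = nCvΔT = 3.78×20.8×(884−630) = 20000 J.
Q = 0 for an adiabatic process, so W = −ΔU = -20000 J.
State after step 1: P = 1180 kPa, V = 23.6 L, T = 884 K.
Step 2 — Polytropic n=1.44: T₂ = T₁(V₁/V₂)^(n−1) = 884×(0.136)^0.44 = 368 K; P₂ = P₁(V₁/V₂)^n = 66.8 kPa.
W = (P₁V₁−P₂V₂)/(n−1) = (1180×23.6−66.8×173)/0.44 = 36900 J.
ΔU = nCvΔT = 3.78×20.8×(368−884) = -40600 J.
Q = ΔU + W = -3690 J.
Net over both steps: W = 16900 J, Q = -3690 J, ΔU = -20600 J.

16900 J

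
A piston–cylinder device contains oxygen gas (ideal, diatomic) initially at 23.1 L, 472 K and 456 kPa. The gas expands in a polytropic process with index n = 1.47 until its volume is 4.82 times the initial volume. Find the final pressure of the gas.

45.2 kPa

Polytropic n=1.47: T₂ = T₁(V₁/V₂)^(n−1) = 472×(0.207)^0.47 = 225 K; P₂ = P₁(V₁/V₂)^n = 45.2 kPa.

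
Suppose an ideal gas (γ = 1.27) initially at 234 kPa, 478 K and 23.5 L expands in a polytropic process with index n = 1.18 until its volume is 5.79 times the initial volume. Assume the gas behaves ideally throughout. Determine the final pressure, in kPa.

Polytropic n=1.18: T₂ = T₁(V₁/V₂)^(n−1) = 478×(0.173)^0.18 = 348 K; P₂ = P₁(V₁/V₂)^n = 29.5 kPa.

29.5 kPa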